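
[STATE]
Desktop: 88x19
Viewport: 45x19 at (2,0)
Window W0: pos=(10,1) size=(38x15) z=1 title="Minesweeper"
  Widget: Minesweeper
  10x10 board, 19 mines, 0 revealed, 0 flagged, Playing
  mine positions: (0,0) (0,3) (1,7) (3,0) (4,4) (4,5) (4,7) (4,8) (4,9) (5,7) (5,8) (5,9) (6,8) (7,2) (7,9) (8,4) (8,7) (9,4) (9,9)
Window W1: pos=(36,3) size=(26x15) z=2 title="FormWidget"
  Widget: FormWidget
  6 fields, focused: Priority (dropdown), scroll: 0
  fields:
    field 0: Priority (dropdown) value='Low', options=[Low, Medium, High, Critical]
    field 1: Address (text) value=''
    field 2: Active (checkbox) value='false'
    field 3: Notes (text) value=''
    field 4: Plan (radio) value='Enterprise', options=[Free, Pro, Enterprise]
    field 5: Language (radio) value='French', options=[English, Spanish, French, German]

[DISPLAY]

                                             
        ┏━━━━━━━━━━━━━━━━━━━━━━━━━━━━━━━━━━━━
        ┃ Minesweeper                        
        ┠─────────────────────────┏━━━━━━━━━━
        ┃■■■■■■■■■■               ┃ FormWidge
        ┃■■■■■■■■■■               ┠──────────
        ┃■■■■■■■■■■               ┃> Priority
        ┃■■■■■■■■■■               ┃  Address:
        ┃■■■■■■■■■■               ┃  Active: 
        ┃■■■■■■■■■■               ┃  Notes:  
        ┃■■■■■■■■■■               ┃  Plan:   
        ┃■■■■■■■■■■               ┃  Language
        ┃■■■■■■■■■■               ┃          
        ┃■■■■■■■■■■               ┃          
        ┃                         ┃          
        ┗━━━━━━━━━━━━━━━━━━━━━━━━━┃          
                                  ┃          
                                  ┗━━━━━━━━━━
                                             


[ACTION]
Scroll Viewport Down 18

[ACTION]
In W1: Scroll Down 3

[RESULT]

                                             
        ┏━━━━━━━━━━━━━━━━━━━━━━━━━━━━━━━━━━━━
        ┃ Minesweeper                        
        ┠─────────────────────────┏━━━━━━━━━━
        ┃■■■■■■■■■■               ┃ FormWidge
        ┃■■■■■■■■■■               ┠──────────
        ┃■■■■■■■■■■               ┃  Notes:  
        ┃■■■■■■■■■■               ┃  Plan:   
        ┃■■■■■■■■■■               ┃  Language
        ┃■■■■■■■■■■               ┃          
        ┃■■■■■■■■■■               ┃          
        ┃■■■■■■■■■■               ┃          
        ┃■■■■■■■■■■               ┃          
        ┃■■■■■■■■■■               ┃          
        ┃                         ┃          
        ┗━━━━━━━━━━━━━━━━━━━━━━━━━┃          
                                  ┃          
                                  ┗━━━━━━━━━━
                                             


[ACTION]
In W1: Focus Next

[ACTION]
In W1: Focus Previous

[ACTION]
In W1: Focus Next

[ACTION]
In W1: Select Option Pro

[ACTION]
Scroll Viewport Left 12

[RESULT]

                                             
          ┏━━━━━━━━━━━━━━━━━━━━━━━━━━━━━━━━━━
          ┃ Minesweeper                      
          ┠─────────────────────────┏━━━━━━━━
          ┃■■■■■■■■■■               ┃ FormWid
          ┃■■■■■■■■■■               ┠────────
          ┃■■■■■■■■■■               ┃  Notes:
          ┃■■■■■■■■■■               ┃  Plan: 
          ┃■■■■■■■■■■               ┃  Langua
          ┃■■■■■■■■■■               ┃        
          ┃■■■■■■■■■■               ┃        
          ┃■■■■■■■■■■               ┃        
          ┃■■■■■■■■■■               ┃        
          ┃■■■■■■■■■■               ┃        
          ┃                         ┃        
          ┗━━━━━━━━━━━━━━━━━━━━━━━━━┃        
                                    ┃        
                                    ┗━━━━━━━━
                                             


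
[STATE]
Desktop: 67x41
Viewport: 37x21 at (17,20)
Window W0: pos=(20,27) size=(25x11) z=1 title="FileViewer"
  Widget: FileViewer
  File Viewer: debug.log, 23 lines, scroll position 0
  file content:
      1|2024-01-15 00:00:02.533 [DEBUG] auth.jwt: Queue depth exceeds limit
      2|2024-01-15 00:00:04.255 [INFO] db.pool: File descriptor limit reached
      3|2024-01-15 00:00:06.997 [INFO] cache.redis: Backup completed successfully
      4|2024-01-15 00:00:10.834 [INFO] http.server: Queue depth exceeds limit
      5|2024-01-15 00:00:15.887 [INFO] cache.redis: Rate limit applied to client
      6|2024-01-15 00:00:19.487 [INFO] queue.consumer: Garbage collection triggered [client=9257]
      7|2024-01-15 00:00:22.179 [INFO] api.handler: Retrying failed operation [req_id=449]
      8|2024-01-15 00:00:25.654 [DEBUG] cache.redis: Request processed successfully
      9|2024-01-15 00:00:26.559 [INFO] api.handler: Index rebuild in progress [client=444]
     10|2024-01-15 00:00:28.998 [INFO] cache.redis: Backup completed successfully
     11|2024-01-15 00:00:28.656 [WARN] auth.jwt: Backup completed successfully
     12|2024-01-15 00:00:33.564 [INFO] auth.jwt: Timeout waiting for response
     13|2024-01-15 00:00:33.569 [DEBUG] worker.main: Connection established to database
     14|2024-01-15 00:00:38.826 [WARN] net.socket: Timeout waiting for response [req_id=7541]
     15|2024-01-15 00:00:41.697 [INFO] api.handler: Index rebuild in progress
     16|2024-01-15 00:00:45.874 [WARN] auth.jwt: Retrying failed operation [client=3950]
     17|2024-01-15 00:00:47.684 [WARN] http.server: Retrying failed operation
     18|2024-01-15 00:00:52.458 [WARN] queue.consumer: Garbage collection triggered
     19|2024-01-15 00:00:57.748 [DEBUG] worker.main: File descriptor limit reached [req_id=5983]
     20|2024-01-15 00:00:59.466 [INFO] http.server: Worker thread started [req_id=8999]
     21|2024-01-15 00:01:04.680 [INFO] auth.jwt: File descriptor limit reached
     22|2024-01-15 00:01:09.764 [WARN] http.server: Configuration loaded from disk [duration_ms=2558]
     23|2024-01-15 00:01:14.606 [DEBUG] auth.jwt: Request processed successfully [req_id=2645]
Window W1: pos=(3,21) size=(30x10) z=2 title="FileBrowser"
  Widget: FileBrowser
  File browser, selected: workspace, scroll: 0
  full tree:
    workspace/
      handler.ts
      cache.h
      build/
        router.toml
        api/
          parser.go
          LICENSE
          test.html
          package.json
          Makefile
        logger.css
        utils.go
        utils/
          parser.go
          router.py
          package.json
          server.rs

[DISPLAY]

                                     
━━━━━━━━━━━━━━━┓                     
               ┃                     
───────────────┨                     
ce/            ┃                     
s              ┃                     
               ┃                     
/              ┃━━━━━━━━━━━┓         
               ┃           ┃         
               ┃───────────┨         
━━━━━━━━━━━━━━━┛0:00:02.53▲┃         
   ┃2024-01-15 00:00:04.25█┃         
   ┃2024-01-15 00:00:06.99░┃         
   ┃2024-01-15 00:00:10.83░┃         
   ┃2024-01-15 00:00:15.88░┃         
   ┃2024-01-15 00:00:19.48░┃         
   ┃2024-01-15 00:00:22.17▼┃         
   ┗━━━━━━━━━━━━━━━━━━━━━━━┛         
                                     
                                     
                                     


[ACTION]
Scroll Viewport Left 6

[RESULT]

                                     
━━━━━━━━━━━━━━━━━━━━━┓               
owser                ┃               
─────────────────────┨               
orkspace/            ┃               
dler.ts              ┃               
he.h                 ┃               
 build/              ┃━━━━━━━━━━━┓   
                     ┃           ┃   
                     ┃───────────┨   
━━━━━━━━━━━━━━━━━━━━━┛0:00:02.53▲┃   
         ┃2024-01-15 00:00:04.25█┃   
         ┃2024-01-15 00:00:06.99░┃   
         ┃2024-01-15 00:00:10.83░┃   
         ┃2024-01-15 00:00:15.88░┃   
         ┃2024-01-15 00:00:19.48░┃   
         ┃2024-01-15 00:00:22.17▼┃   
         ┗━━━━━━━━━━━━━━━━━━━━━━━┛   
                                     
                                     
                                     


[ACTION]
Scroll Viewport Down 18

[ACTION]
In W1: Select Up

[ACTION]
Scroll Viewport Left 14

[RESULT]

                                     
   ┏━━━━━━━━━━━━━━━━━━━━━━━━━━━━┓    
   ┃ FileBrowser                ┃    
   ┠────────────────────────────┨    
   ┃> [-] workspace/            ┃    
   ┃    handler.ts              ┃    
   ┃    cache.h                 ┃    
   ┃    [+] build/              ┃━━━━
   ┃                            ┃    
   ┃                            ┃────
   ┗━━━━━━━━━━━━━━━━━━━━━━━━━━━━┛0:00
                    ┃2024-01-15 00:00
                    ┃2024-01-15 00:00
                    ┃2024-01-15 00:00
                    ┃2024-01-15 00:00
                    ┃2024-01-15 00:00
                    ┃2024-01-15 00:00
                    ┗━━━━━━━━━━━━━━━━
                                     
                                     
                                     


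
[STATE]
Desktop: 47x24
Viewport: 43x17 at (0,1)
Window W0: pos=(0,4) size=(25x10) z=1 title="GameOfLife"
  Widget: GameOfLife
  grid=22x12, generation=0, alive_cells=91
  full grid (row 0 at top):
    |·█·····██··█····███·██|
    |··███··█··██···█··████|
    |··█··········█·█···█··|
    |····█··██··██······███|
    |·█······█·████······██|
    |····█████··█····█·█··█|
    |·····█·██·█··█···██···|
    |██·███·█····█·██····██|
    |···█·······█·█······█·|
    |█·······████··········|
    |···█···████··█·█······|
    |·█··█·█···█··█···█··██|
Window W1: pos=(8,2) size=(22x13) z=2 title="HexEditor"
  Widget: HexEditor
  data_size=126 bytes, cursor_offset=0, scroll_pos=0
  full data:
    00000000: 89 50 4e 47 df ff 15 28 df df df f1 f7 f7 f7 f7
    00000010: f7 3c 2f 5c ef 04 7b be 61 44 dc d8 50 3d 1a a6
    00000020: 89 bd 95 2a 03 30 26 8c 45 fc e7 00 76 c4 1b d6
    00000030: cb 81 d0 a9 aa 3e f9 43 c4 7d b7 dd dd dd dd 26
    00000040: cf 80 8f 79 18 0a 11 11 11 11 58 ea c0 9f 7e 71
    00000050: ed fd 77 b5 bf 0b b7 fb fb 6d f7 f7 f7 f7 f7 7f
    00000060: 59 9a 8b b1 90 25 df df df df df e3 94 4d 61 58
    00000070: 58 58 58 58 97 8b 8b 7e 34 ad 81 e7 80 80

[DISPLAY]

                                           
        ┏━━━━━━━━━━━━━━━━━━━━┓             
        ┃ HexEditor          ┃             
┏━━━━━━━┠────────────────────┨             
┃ GameOf┃00000000  89 50 4e 4┃             
┠───────┃00000010  f7 3c 2f 5┃             
┃Gen: 0 ┃00000020  89 bd 95 2┃             
┃····█··┃00000030  cb 81 d0 a┃             
┃·█·····┃00000040  cf 80 8f 7┃             
┃····███┃00000050  ed fd 77 b┃             
┃·····█·┃00000060  59 9a 8b b┃             
┃██·███·┃00000070  58 58 58 5┃             
┗━━━━━━━┃                    ┃             
        ┗━━━━━━━━━━━━━━━━━━━━┛             
                                           
                                           
                                           


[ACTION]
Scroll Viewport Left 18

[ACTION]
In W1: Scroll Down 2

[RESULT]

                                           
        ┏━━━━━━━━━━━━━━━━━━━━┓             
        ┃ HexEditor          ┃             
┏━━━━━━━┠────────────────────┨             
┃ GameOf┃00000020  89 bd 95 2┃             
┠───────┃00000030  cb 81 d0 a┃             
┃Gen: 0 ┃00000040  cf 80 8f 7┃             
┃····█··┃00000050  ed fd 77 b┃             
┃·█·····┃00000060  59 9a 8b b┃             
┃····███┃00000070  58 58 58 5┃             
┃·····█·┃                    ┃             
┃██·███·┃                    ┃             
┗━━━━━━━┃                    ┃             
        ┗━━━━━━━━━━━━━━━━━━━━┛             
                                           
                                           
                                           


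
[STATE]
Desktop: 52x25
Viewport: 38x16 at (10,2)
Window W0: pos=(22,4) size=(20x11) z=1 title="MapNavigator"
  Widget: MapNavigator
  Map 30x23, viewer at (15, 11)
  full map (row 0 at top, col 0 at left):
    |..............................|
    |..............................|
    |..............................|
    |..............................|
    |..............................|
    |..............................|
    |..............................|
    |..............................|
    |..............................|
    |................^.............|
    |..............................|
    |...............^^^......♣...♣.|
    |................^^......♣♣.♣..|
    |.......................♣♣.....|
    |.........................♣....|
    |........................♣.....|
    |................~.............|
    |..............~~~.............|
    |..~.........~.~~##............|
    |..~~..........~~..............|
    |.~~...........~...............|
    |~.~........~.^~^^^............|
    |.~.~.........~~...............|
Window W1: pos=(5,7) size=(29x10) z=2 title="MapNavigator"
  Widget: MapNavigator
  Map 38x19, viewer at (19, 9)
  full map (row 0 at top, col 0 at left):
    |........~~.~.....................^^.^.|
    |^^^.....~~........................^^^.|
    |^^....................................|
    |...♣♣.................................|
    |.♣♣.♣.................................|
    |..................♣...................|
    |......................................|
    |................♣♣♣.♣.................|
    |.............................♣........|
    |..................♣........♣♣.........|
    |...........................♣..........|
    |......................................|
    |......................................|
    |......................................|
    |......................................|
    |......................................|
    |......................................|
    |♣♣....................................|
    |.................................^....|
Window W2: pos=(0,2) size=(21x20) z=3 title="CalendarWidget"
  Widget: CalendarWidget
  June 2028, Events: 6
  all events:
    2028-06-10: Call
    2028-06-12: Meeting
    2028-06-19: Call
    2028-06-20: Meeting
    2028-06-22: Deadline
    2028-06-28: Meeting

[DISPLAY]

━━━━━━━━━━┓                           
Widget    ┃                           
──────────┨ ┏━━━━━━━━━━━━━━━━━━┓      
 2028     ┃ ┃ MapNavigator     ┃      
Th Fr Sa S┃ ┠──────────────────┨      
 1  2  3  ┃━━━━━━━━━━━━┓.......┃      
 8  9 10* ┃            ┃.......┃      
 15 16 17 ┃────────────┨.......┃      
1 22* 23 2┃............┃^......┃      
 29 30    ┃............┃^......┃      
          ┃........♣...┃......♣┃      
          ┃......♣♣....┃.......┃      
          ┃......♣.....┃━━━━━━━┛      
          ┃............┃              
          ┃━━━━━━━━━━━━┛              
          ┃                           


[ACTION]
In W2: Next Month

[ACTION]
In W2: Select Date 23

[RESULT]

━━━━━━━━━━┓                           
Widget    ┃                           
──────────┨ ┏━━━━━━━━━━━━━━━━━━┓      
 2028     ┃ ┃ MapNavigator     ┃      
Th Fr Sa S┃ ┠──────────────────┨      
       1  ┃━━━━━━━━━━━━┓.......┃      
 6  7  8  ┃            ┃.......┃      
13 14 15 1┃────────────┨.......┃      
20 21 22 [┃............┃^......┃      
27 28 29 3┃............┃^......┃      
          ┃........♣...┃......♣┃      
          ┃......♣♣....┃.......┃      
          ┃......♣.....┃━━━━━━━┛      
          ┃............┃              
          ┃━━━━━━━━━━━━┛              
          ┃                           


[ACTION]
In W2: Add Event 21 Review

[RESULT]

━━━━━━━━━━┓                           
Widget    ┃                           
──────────┨ ┏━━━━━━━━━━━━━━━━━━┓      
 2028     ┃ ┃ MapNavigator     ┃      
Th Fr Sa S┃ ┠──────────────────┨      
       1  ┃━━━━━━━━━━━━┓.......┃      
 6  7  8  ┃            ┃.......┃      
13 14 15 1┃────────────┨.......┃      
20 21* 22 ┃............┃^......┃      
27 28 29 3┃............┃^......┃      
          ┃........♣...┃......♣┃      
          ┃......♣♣....┃.......┃      
          ┃......♣.....┃━━━━━━━┛      
          ┃............┃              
          ┃━━━━━━━━━━━━┛              
          ┃                           


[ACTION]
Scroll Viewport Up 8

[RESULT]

                                      
                                      
━━━━━━━━━━┓                           
Widget    ┃                           
──────────┨ ┏━━━━━━━━━━━━━━━━━━┓      
 2028     ┃ ┃ MapNavigator     ┃      
Th Fr Sa S┃ ┠──────────────────┨      
       1  ┃━━━━━━━━━━━━┓.......┃      
 6  7  8  ┃            ┃.......┃      
13 14 15 1┃────────────┨.......┃      
20 21* 22 ┃............┃^......┃      
27 28 29 3┃............┃^......┃      
          ┃........♣...┃......♣┃      
          ┃......♣♣....┃.......┃      
          ┃......♣.....┃━━━━━━━┛      
          ┃............┃              


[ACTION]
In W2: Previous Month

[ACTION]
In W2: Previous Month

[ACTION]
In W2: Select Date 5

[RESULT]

                                      
                                      
━━━━━━━━━━┓                           
Widget    ┃                           
──────────┨ ┏━━━━━━━━━━━━━━━━━━┓      
 2028     ┃ ┃ MapNavigator     ┃      
Th Fr Sa S┃ ┠──────────────────┨      
 4 [ 5]  6┃━━━━━━━━━━━━┓.......┃      
11 12 13 1┃            ┃.......┃      
18 19 20 2┃────────────┨.......┃      
25 26 27 2┃............┃^......┃      
          ┃............┃^......┃      
          ┃........♣...┃......♣┃      
          ┃......♣♣....┃.......┃      
          ┃......♣.....┃━━━━━━━┛      
          ┃............┃              


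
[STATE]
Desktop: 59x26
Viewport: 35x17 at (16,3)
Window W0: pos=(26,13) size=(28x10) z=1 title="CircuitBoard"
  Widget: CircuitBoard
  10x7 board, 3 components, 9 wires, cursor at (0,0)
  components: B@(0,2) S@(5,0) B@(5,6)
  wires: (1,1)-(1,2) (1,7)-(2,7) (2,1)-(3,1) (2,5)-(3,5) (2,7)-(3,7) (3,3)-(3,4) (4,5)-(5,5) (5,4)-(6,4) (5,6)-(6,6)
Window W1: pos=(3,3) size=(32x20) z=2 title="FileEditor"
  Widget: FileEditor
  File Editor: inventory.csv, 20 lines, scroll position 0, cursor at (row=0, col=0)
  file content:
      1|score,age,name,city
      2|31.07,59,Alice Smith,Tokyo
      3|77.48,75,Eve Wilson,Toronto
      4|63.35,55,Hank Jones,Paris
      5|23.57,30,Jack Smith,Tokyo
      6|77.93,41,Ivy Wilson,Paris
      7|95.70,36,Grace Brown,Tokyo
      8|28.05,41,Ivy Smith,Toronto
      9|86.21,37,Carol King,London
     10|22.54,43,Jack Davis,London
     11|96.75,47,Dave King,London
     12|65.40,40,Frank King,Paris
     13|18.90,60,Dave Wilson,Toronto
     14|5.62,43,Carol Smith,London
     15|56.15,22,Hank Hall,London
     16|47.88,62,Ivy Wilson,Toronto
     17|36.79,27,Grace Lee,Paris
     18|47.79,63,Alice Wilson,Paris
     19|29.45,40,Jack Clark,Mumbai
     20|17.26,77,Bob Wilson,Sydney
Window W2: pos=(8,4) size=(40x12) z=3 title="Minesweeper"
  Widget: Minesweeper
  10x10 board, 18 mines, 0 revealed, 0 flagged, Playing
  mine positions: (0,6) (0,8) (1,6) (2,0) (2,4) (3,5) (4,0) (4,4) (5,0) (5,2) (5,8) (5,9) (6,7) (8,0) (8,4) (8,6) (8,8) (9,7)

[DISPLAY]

━━━━━━━━━━━━━━━━━━┓                
━━━━━━━━━━━━━━━━━━━━━━━━━━━━━━━┓   
eeper                          ┃   
───────────────────────────────┨   
■■■                            ┃   
■■■                            ┃   
■■■                            ┃   
■■■                            ┃   
■■■                            ┃   
■■■                            ┃   
■■■                            ┃━━━
■■■                            ┃   
━━━━━━━━━━━━━━━━━━━━━━━━━━━━━━━┛───
e King,London    ░┃ 3 4 5 6 7 8 9  
nk King,Paris    ░┃    B           
e Wilson,Toronto ░┃                
l Smith,London   ░┃· ─ ·           


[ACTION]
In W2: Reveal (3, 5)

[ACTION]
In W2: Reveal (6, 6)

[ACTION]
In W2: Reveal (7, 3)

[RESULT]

━━━━━━━━━━━━━━━━━━┓                
━━━━━━━━━━━━━━━━━━━━━━━━━━━━━━━┓   
eeper                          ┃   
───────────────────────────────┨   
■✹■                            ┃   
■■■                            ┃   
■■■                            ┃   
■■■                            ┃   
■■■                            ┃   
■✹✹                            ┃   
✹■■                            ┃━━━
■■■                            ┃   
━━━━━━━━━━━━━━━━━━━━━━━━━━━━━━━┛───
e King,London    ░┃ 3 4 5 6 7 8 9  
nk King,Paris    ░┃    B           
e Wilson,Toronto ░┃                
l Smith,London   ░┃· ─ ·           


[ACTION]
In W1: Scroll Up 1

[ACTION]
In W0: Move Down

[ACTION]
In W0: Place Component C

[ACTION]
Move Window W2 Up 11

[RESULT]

■✹■                            ┃   
■■■                            ┃   
■■■                            ┃   
■■■                            ┃   
■■■                            ┃   
■✹✹                            ┃   
✹■■                            ┃   
■■■                            ┃   
━━━━━━━━━━━━━━━━━━━━━━━━━━━━━━━┛   
ce Brown,Tokyo   ░┃                
 Smith,Toronto   ░┃━━━━━━━━━━━━━━━━
ol King,London   ░┃Board           
k Davis,London   ░┃────────────────
e King,London    ░┃ 3 4 5 6 7 8 9  
nk King,Paris    ░┃    B           
e Wilson,Toronto ░┃                
l Smith,London   ░┃· ─ ·           


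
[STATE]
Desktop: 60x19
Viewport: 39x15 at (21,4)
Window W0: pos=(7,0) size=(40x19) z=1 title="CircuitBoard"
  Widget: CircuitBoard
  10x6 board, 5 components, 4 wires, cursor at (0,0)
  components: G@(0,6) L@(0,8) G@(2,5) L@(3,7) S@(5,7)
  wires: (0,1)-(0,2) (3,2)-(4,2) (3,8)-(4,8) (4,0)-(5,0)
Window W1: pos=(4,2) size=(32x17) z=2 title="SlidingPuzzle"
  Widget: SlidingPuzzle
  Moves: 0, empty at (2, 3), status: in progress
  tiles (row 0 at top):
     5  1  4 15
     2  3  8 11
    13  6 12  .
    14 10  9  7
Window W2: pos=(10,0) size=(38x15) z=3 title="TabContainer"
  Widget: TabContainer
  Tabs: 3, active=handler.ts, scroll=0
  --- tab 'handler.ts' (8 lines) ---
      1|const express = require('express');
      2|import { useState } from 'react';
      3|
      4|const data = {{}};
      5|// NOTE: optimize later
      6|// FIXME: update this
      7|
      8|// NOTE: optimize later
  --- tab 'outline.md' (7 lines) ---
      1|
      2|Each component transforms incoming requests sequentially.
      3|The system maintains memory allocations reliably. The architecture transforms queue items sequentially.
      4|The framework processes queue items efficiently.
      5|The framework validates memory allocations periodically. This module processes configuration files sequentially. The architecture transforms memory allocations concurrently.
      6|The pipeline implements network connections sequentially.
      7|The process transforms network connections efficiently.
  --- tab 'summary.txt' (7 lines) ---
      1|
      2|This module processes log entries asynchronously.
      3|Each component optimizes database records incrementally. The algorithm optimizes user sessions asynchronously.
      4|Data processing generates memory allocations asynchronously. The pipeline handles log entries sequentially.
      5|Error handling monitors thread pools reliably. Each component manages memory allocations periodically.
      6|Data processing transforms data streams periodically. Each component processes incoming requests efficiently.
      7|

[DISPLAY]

──────────────────────────┃            
ess = require('express'); ┃            
seState } from 'react';   ┃            
                          ┃            
 = {{}};                  ┃            
ptimize later             ┃            
update this               ┃            
                          ┃            
ptimize later             ┃            
                          ┃            
━━━━━━━━━━━━━━━━━━━━━━━━━━┛            
              ┃          ┃             
              ┃          ┃             
              ┃          ┃             
━━━━━━━━━━━━━━┛━━━━━━━━━━┛             


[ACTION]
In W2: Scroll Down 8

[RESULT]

──────────────────────────┃            
ptimize later             ┃            
                          ┃            
                          ┃            
                          ┃            
                          ┃            
                          ┃            
                          ┃            
                          ┃            
                          ┃            
━━━━━━━━━━━━━━━━━━━━━━━━━━┛            
              ┃          ┃             
              ┃          ┃             
              ┃          ┃             
━━━━━━━━━━━━━━┛━━━━━━━━━━┛             


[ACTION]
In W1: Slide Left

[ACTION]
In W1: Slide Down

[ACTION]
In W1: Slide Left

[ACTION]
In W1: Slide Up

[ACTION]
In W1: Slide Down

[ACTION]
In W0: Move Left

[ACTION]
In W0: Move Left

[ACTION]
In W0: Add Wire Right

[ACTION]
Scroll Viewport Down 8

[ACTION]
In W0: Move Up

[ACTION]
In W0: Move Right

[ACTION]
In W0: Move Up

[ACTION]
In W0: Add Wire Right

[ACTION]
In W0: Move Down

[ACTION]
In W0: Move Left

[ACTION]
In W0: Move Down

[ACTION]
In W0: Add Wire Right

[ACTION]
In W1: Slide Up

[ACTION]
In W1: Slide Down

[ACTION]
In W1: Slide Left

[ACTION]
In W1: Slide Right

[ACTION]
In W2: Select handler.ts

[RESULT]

──────────────────────────┃            
ess = require('express'); ┃            
seState } from 'react';   ┃            
                          ┃            
 = {{}};                  ┃            
ptimize later             ┃            
update this               ┃            
                          ┃            
ptimize later             ┃            
                          ┃            
━━━━━━━━━━━━━━━━━━━━━━━━━━┛            
              ┃          ┃             
              ┃          ┃             
              ┃          ┃             
━━━━━━━━━━━━━━┛━━━━━━━━━━┛             


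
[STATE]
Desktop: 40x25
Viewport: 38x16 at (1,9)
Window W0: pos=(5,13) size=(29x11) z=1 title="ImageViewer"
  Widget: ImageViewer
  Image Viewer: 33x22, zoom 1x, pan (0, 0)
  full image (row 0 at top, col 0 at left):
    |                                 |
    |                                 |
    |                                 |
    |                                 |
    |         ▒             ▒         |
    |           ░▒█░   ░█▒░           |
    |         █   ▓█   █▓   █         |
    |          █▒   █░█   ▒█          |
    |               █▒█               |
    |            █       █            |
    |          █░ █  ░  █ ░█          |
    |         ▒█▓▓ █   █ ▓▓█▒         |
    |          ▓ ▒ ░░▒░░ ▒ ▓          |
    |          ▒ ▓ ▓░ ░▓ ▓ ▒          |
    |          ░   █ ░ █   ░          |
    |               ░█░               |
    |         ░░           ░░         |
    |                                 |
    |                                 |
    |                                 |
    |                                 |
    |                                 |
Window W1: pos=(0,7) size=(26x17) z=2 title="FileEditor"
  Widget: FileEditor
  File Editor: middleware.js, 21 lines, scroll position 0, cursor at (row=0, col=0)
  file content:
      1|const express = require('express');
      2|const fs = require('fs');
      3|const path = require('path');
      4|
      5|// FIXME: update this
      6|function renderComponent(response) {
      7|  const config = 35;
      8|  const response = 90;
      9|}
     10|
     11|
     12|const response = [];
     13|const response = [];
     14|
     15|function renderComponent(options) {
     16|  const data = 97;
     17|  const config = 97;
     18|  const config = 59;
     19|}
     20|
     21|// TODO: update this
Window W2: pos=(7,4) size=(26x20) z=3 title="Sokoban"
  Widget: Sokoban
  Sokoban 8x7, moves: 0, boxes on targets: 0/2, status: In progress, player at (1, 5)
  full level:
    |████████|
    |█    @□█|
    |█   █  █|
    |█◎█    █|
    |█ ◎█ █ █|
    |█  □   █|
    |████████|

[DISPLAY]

──────┃█   █  █                ┃      
█onst ┃█◎█    █                ┃      
const ┃█ ◎█ █ █                ┃      
const ┃█  □   █                ┃      
      ┃████████                ┃┓     
// FIX┃Moves: 0  0/2           ┃┃     
functi┃                        ┃┨     
  cons┃                        ┃┃     
  cons┃                        ┃┃     
}     ┃                        ┃┃     
      ┃                        ┃┃     
      ┃                        ┃┃     
const ┃                        ┃┃     
const ┃                        ┃┃     
━━━━━━┗━━━━━━━━━━━━━━━━━━━━━━━━┛┛     
                                      


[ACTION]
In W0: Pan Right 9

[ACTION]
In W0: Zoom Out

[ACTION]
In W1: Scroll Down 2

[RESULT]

──────┃█   █  █                ┃      
const ┃█◎█    █                ┃      
      ┃█ ◎█ █ █                ┃      
// FIX┃█  □   █                ┃      
functi┃████████                ┃┓     
  cons┃Moves: 0  0/2           ┃┃     
  cons┃                        ┃┨     
}     ┃                        ┃┃     
      ┃                        ┃┃     
      ┃                        ┃┃     
const ┃                        ┃┃     
const ┃                        ┃┃     
      ┃                        ┃┃     
functi┃                        ┃┃     
━━━━━━┗━━━━━━━━━━━━━━━━━━━━━━━━┛┛     
                                      


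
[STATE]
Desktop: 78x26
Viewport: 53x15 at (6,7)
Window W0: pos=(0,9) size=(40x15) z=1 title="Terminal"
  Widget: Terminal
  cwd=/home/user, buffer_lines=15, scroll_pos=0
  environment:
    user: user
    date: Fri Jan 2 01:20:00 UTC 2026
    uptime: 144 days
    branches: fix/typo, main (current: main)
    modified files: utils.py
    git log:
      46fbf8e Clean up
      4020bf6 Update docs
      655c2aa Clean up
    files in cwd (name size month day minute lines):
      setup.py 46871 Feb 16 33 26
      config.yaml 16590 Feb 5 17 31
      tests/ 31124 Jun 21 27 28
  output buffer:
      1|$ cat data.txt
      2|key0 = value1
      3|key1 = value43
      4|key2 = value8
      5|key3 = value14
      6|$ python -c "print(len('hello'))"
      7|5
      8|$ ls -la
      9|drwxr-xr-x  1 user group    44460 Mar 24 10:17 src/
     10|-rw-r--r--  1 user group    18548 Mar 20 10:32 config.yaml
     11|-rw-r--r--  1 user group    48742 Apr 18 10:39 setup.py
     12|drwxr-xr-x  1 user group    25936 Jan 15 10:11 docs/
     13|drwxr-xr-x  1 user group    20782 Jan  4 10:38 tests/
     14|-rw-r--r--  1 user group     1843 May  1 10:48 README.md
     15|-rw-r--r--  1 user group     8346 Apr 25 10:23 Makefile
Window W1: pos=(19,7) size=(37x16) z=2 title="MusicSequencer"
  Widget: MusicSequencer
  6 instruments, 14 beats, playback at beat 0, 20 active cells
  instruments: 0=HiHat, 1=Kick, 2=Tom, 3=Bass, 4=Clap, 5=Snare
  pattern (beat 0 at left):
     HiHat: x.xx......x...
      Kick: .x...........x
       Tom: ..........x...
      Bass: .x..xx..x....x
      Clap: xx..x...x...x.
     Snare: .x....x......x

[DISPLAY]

             ┏━━━━━━━━━━━━━━━━━━━━━━━━━━━━━━━━━━━┓   
             ┃ MusicSequencer                    ┃   
━━━━━━━━━━━━━┠───────────────────────────────────┨   
inal         ┃      ▼1234567890123               ┃   
─────────────┃ HiHat█·██······█···               ┃   
 data.txt    ┃  Kick·█···········█               ┃   
= value1     ┃   Tom··········█···               ┃   
= value43    ┃  Bass·█··██··█····█               ┃   
= value8     ┃  Clap██··█···█···█·               ┃   
= value14    ┃ Snare·█····█······█               ┃   
hon -c "print┃                                   ┃   
             ┃                                   ┃   
-la          ┃                                   ┃   
-xr-x  1 user┃                                   ┃   
--r--  1 user┃                                   ┃   


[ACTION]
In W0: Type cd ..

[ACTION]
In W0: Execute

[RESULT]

             ┏━━━━━━━━━━━━━━━━━━━━━━━━━━━━━━━━━━━┓   
             ┃ MusicSequencer                    ┃   
━━━━━━━━━━━━━┠───────────────────────────────────┨   
inal         ┃      ▼1234567890123               ┃   
─────────────┃ HiHat█·██······█···               ┃   
-la          ┃  Kick·█···········█               ┃   
-xr-x  1 user┃   Tom··········█···               ┃   
--r--  1 user┃  Bass·█··██··█····█               ┃   
--r--  1 user┃  Clap██··█···█···█·               ┃   
-xr-x  1 user┃ Snare·█····█······█               ┃   
-xr-x  1 user┃                                   ┃   
--r--  1 user┃                                   ┃   
--r--  1 user┃                                   ┃   
..           ┃                                   ┃   
             ┃                                   ┃   


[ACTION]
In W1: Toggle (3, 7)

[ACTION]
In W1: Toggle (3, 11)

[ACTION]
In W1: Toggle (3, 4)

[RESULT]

             ┏━━━━━━━━━━━━━━━━━━━━━━━━━━━━━━━━━━━┓   
             ┃ MusicSequencer                    ┃   
━━━━━━━━━━━━━┠───────────────────────────────────┨   
inal         ┃      ▼1234567890123               ┃   
─────────────┃ HiHat█·██······█···               ┃   
-la          ┃  Kick·█···········█               ┃   
-xr-x  1 user┃   Tom··········█···               ┃   
--r--  1 user┃  Bass·█···█·██··█·█               ┃   
--r--  1 user┃  Clap██··█···█···█·               ┃   
-xr-x  1 user┃ Snare·█····█······█               ┃   
-xr-x  1 user┃                                   ┃   
--r--  1 user┃                                   ┃   
--r--  1 user┃                                   ┃   
..           ┃                                   ┃   
             ┃                                   ┃   
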